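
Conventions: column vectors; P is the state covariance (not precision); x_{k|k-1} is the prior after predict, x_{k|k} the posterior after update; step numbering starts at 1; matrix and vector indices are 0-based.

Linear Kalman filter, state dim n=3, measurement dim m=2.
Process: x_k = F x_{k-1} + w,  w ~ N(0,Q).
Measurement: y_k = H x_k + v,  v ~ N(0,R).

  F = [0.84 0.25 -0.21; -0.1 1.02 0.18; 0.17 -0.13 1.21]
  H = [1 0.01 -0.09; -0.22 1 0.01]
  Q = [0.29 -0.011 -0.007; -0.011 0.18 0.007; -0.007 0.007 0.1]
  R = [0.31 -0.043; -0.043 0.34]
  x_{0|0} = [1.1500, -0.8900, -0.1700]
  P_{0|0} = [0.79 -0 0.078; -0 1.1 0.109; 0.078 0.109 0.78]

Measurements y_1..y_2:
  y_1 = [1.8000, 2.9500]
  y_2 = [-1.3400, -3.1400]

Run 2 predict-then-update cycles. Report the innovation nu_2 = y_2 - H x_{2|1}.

step 1: x^-=[0.7792, -1.0534, 0.1055]  P^-=[0.9116 0.1686 -0.0157; 0.1686 1.3948 0.1425; -0.0157 0.1425 1.2812]  S=[1.2381 -0.0758; -0.0758 1.7078]  K=[0.7397 0.0140; 0.1863 0.8041; -0.0992 0.0886]  nu=[1.0408, 4.1738]  x^+=[1.6077, 2.4967, 0.3719]  P^+=[0.2355 0.0240 0.0779; 0.0240 0.2703 0.0390; 0.0779 0.0390 1.2543]
step 2: x^-=[1.8965, 2.4529, 0.3987]  P^-=[0.5068 0.0175 -0.2132; 0.0175 0.5108 0.2850; -0.2132 0.2850 1.9665]  S=[0.8710 -0.1657; -0.1657 0.8745]  K=[0.6050 0.0047; 0.1114 0.6041; -0.3820 0.3296]  nu=[-3.2252, -5.1796]  x^+=[-0.0790, -1.0355, -0.0767]  P^+=[0.1889 0.0170 0.0195; 0.0170 0.2032 0.1158; 0.0195 0.1158 1.7027]

innov = [-3.2252, -5.1796]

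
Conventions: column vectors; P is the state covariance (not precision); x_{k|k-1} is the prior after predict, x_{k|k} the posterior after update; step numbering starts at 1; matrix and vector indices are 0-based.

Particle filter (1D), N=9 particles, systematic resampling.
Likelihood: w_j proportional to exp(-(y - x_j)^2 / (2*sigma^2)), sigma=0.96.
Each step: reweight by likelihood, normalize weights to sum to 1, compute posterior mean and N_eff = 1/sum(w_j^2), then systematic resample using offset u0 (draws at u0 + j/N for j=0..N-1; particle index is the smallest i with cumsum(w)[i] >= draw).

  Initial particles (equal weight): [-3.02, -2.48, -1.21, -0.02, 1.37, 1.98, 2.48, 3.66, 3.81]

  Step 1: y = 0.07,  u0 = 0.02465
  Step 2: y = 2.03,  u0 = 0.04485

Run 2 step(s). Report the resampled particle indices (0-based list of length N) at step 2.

step 1: w=[0.0028, 0.0145, 0.2031, 0.4919, 0.1975, 0.0683, 0.0211, 0.0005, 0.0003]  mean=0.1608  Neff=3.0525  idx=[2, 2, 3, 3, 3, 3, 3, 4, 5]
step 2: w=[0.0015, 0.0015, 0.0443, 0.0443, 0.0443, 0.0443, 0.0443, 0.3423, 0.4330]  mean=1.3184  Neff=3.1794  idx=[2, 5, 7, 7, 7, 8, 8, 8, 8]

resampled_idx = [2, 5, 7, 7, 7, 8, 8, 8, 8]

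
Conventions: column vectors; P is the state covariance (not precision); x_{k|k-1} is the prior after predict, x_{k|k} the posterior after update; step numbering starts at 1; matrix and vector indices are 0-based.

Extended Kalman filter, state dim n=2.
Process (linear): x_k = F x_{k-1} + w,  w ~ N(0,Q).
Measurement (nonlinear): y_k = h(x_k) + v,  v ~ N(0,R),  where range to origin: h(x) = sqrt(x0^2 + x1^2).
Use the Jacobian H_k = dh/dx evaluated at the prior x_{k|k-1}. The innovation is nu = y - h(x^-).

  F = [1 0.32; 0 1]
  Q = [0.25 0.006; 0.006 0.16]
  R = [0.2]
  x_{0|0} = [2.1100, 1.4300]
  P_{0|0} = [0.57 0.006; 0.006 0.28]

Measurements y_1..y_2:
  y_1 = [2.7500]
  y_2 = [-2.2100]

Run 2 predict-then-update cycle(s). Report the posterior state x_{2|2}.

step 1: x^-=[2.5676, 1.4300]  P^-=[0.8525 0.1016; 0.1016 0.4400]  H_jac=[0.8736 0.4866]  S=[1.0412]  K=[0.7628; 0.2909]  nu=[-0.1890]  x^+=[2.4235, 1.3750]  P^+=[0.2467 -0.1294; -0.1294 0.3519]
step 2: x^-=[2.8635, 1.3750]  P^-=[0.4499 -0.0108; -0.0108 0.5119]  H_jac=[0.9015 0.4329]  S=[0.6531]  K=[0.6138; 0.3244]  nu=[-5.3865]  x^+=[-0.4430, -0.3723]  P^+=[0.2038 -0.1408; -0.1408 0.4432]

x_post = [-0.4430, -0.3723]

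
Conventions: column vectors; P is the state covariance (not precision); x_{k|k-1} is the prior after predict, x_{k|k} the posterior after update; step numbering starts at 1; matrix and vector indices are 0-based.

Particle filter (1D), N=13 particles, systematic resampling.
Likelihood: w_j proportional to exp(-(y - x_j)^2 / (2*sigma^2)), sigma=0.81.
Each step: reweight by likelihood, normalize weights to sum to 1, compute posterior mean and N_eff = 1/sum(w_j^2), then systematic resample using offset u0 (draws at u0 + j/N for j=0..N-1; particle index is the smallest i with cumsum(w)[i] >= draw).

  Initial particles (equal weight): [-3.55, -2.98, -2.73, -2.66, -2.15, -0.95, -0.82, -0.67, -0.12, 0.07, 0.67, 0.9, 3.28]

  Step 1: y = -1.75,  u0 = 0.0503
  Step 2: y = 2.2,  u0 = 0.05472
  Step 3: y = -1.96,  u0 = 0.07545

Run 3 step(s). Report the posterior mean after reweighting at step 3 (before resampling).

step 1: w=[0.0208, 0.0776, 0.1182, 0.1307, 0.2175, 0.1509, 0.1271, 0.1010, 0.0324, 0.0197, 0.0028, 0.0012, 0.0000]  mean=-1.7580  Neff=7.3848  idx=[1, 2, 2, 3, 4, 4, 4, 5, 5, 6, 6, 7, 8]
step 2: w=[0.0000, 0.0000, 0.0000, 0.0000, 0.0000, 0.0000, 0.0000, 0.0243, 0.0243, 0.0448, 0.0448, 0.0879, 0.7738]  mean=-0.2716  Neff=1.6350  idx=[9, 10, 11, 12, 12, 12, 12, 12, 12, 12, 12, 12, 12]
step 3: w=[0.2084, 0.2084, 0.1579, 0.0425, 0.0425, 0.0425, 0.0425, 0.0425, 0.0425, 0.0425, 0.0425, 0.0425, 0.0425]  mean=-0.4987  Neff=7.6975  idx=[0, 0, 1, 1, 1, 2, 2, 3, 5, 7, 9, 11, 12]

post_mean = -0.4987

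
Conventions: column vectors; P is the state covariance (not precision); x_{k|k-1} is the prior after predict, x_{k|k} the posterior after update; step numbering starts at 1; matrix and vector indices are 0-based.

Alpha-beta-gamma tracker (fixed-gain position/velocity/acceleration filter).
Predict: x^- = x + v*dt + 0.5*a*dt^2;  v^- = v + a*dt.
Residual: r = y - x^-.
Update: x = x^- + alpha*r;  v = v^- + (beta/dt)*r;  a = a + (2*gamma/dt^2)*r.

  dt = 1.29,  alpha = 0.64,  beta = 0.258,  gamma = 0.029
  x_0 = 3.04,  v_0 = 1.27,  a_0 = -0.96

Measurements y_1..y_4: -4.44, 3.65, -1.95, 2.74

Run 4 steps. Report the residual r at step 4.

resid = 9.1694

step 1: x_pred=3.8795  r=-8.3195  x^+=-1.4450  v^+=-1.6323  a^+=-1.2500
step 2: x_pred=-4.5907  r=8.2407  x^+=0.6834  v^+=-1.5966  a^+=-0.9627
step 3: x_pred=-2.1773  r=0.2273  x^+=-2.0318  v^+=-2.7931  a^+=-0.9548
step 4: x_pred=-6.4294  r=9.1694  x^+=-0.5610  v^+=-2.1909  a^+=-0.6352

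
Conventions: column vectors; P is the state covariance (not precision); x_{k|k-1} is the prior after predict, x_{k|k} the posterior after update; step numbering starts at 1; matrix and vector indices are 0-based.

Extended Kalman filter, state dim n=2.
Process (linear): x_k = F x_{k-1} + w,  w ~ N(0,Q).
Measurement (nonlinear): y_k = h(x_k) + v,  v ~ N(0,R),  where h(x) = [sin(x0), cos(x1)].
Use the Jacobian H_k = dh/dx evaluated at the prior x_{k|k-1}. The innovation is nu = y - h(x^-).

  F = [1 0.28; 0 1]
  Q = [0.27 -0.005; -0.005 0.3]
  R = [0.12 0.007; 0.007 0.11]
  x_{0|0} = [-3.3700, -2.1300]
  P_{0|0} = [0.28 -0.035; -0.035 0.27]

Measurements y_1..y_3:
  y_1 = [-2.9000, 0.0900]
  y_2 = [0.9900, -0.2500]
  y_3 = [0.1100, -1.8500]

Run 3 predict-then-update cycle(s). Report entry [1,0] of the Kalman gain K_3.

step 1: x^-=[-3.9664, -2.1300]  P^-=[0.5516 0.0356; 0.0356 0.5700]  H_jac=[-0.6787 0.0000; 0.0000 0.8477]  S=[0.3741 -0.0135; -0.0135 0.5196]  K=[-0.9996 0.0321; -0.0311 0.9291]  nu=[-3.6344, 0.6205]  x^+=[-0.3135, -1.4404]  P^+=[0.1764 -0.0041; -0.0041 0.1203]
step 2: x^-=[-0.7169, -1.4404]  P^-=[0.4536 0.0246; 0.0246 0.4203]  H_jac=[0.7539 0.0000; 0.0000 0.9915]  S=[0.3778 0.0254; 0.0254 0.5232]  K=[0.9049 0.0027; -0.0045 0.7967]  nu=[1.6470, -0.3800]  x^+=[0.7726, -1.7505]  P^+=[0.1441 0.0067; 0.0067 0.0884]
step 3: x^-=[0.2824, -1.7505]  P^-=[0.4247 0.0264; 0.0264 0.3884]  H_jac=[0.9604 0.0000; 0.0000 0.9839]  S=[0.5118 0.0320; 0.0320 0.4860]  K=[0.7970 0.0011; 0.0005 0.7863]  nu=[-0.1687, -1.6712]  x^+=[0.1462, -3.0647]  P^+=[0.0996 0.0058; 0.0058 0.0879]

K[1,0] = 0.0005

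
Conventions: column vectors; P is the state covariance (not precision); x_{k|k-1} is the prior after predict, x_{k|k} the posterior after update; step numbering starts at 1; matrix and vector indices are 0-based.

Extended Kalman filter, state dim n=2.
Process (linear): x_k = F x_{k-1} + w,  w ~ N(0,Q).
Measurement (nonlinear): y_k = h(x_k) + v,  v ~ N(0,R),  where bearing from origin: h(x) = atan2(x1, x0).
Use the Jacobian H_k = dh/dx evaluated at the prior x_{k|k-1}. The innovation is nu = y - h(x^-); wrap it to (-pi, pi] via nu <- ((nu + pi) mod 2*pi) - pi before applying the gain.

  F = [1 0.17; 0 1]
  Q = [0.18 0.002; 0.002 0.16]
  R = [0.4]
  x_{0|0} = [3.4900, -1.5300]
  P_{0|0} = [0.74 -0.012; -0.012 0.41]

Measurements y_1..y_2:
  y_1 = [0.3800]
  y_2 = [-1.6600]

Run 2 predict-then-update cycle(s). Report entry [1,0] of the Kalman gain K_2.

K[1,0] = 0.4143

step 1: x^-=[3.2299, -1.5300]  P^-=[0.9278 0.0597; 0.0597 0.5700]  H_jac=[0.1198 0.2529]  S=[0.4534]  K=[0.2784; 0.3337]  nu=[0.8224]  x^+=[3.4589, -1.2556]  P^+=[0.8926 0.0176; 0.0176 0.5195]
step 2: x^-=[3.2454, -1.2556]  P^-=[1.0936 0.1079; 0.1079 0.6795]  H_jac=[0.1037 0.2680]  S=[0.4666]  K=[0.3050; 0.4143]  nu=[-1.2909]  x^+=[2.8517, -1.7904]  P^+=[1.0502 0.0489; 0.0489 0.5994]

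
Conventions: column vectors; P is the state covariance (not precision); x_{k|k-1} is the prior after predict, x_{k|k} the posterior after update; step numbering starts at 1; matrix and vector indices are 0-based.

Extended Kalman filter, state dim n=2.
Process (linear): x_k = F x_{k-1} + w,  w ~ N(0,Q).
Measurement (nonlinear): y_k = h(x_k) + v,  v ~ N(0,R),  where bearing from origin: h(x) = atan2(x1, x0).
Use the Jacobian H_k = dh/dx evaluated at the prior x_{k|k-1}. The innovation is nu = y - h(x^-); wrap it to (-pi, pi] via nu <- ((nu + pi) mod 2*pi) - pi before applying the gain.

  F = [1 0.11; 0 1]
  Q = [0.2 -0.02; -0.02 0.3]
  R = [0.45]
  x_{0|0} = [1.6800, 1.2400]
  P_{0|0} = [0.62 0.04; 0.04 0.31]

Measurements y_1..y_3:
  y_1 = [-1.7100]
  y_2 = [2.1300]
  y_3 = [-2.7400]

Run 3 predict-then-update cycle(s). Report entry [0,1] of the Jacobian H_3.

step 1: x^-=[1.8164, 1.2400]  P^-=[0.8326 0.0541; 0.0541 0.6100]  H_jac=[-0.2564 0.3755]  S=[0.5803]  K=[-0.3328; 0.3708]  nu=[-2.3090]  x^+=[2.5848, 0.3837]  P^+=[0.7683 0.1257; 0.1257 0.5302]
step 2: x^-=[2.6270, 0.3837]  P^-=[1.0024 0.1640; 0.1640 0.8302]  H_jac=[-0.0544 0.3727]  S=[0.5616]  K=[0.0117; 0.5350]  nu=[1.9849]  x^+=[2.6502, 1.4457]  P^+=[1.0023 0.1605; 0.1605 0.6694]
step 3: x^-=[2.8092, 1.4457]  P^-=[1.2457 0.2142; 0.2142 0.9694]  H_jac=[-0.1448 0.2814]  S=[0.5355]  K=[-0.2244; 0.4516]  nu=[3.0679]  x^+=[2.1208, 2.8312]  P^+=[1.2187 0.2684; 0.2684 0.8602]

H_jac[0,1] = 0.2814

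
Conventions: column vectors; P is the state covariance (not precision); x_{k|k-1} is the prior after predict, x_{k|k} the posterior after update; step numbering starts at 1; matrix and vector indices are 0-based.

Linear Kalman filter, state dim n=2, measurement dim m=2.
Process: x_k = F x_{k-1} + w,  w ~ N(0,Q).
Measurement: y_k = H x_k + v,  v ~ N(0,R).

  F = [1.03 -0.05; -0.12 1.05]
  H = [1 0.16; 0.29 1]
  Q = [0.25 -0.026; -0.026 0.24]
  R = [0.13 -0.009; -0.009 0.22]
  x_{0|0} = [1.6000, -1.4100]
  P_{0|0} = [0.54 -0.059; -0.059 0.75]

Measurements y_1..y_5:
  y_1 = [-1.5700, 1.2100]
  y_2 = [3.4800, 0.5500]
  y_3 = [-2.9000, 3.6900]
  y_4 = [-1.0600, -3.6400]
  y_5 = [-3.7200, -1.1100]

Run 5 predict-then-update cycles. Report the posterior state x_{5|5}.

step 1: x^-=[1.7185, -1.6725]  P^-=[0.8308 -0.1963; -0.1963 1.0895]  S=[0.9259 0.2009; 0.2009 1.2655]  K=[0.8863 -0.1054; -0.2079 0.8489]  nu=[-3.0209, 2.3841]  x^+=[-1.2100, 0.9795]  P^+=[0.1270 -0.0680; -0.0680 0.2084]
step 2: x^-=[-1.2953, 1.1736]  P^-=[0.3923 -0.1266; -0.1266 0.4887]  S=[0.4943 0.0505; 0.0505 0.6682]  K=[0.7605 -0.0767; -0.1683 0.6891]  nu=[4.5875, -0.2480]  x^+=[2.2125, 0.2306]  P^+=[0.1084 -0.0551; -0.0551 0.1691]
step 3: x^-=[2.2674, -0.0233]  P^-=[0.3711 -0.1082; -0.1082 0.4419]  S=[0.4778 0.0561; 0.0561 0.6303]  K=[0.7484 -0.0675; -0.1566 0.6652]  nu=[-5.1636, 3.0558]  x^+=[-1.8034, 2.8180]  P^+=[0.1063 -0.0524; -0.0524 0.1630]
step 4: x^-=[-1.9985, 3.1753]  P^-=[0.3686 -0.1047; -0.1047 0.4344]  S=[0.4762 0.0578; 0.0578 0.6247]  K=[0.7468 -0.0656; -0.1542 0.6611]  nu=[0.4304, -6.2358]  x^+=[-1.2677, -1.0133]  P^+=[0.1060 -0.0519; -0.0519 0.1619]
step 5: x^-=[-1.2551, -0.9119]  P^-=[0.3682 -0.1040; -0.1040 0.4331]  S=[0.4760 0.0582; 0.0582 0.6237]  K=[0.7465 -0.0653; -0.1537 0.6603]  nu=[-2.3190, 0.1659]  x^+=[-2.9971, -0.4458]  P^+=[0.1059 -0.0518; -0.0518 0.1617]

x_post = [-2.9971, -0.4458]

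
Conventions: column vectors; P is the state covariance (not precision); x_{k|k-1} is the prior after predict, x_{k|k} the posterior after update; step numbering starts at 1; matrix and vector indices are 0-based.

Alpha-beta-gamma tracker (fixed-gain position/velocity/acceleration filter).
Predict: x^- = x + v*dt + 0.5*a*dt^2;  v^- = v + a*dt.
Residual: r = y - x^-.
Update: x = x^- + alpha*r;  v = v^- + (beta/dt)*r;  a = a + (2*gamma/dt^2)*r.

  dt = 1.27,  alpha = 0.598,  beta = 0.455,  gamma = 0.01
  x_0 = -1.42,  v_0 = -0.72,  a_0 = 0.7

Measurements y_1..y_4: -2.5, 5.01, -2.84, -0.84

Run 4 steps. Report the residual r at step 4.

step 1: x_pred=-1.7699  r=-0.7301  x^+=-2.2065  v^+=-0.0926  a^+=0.6909
step 2: x_pred=-1.7669  r=6.7769  x^+=2.2857  v^+=3.2129  a^+=0.7750
step 3: x_pred=6.9910  r=-9.8310  x^+=1.1121  v^+=0.6749  a^+=0.6531
step 4: x_pred=2.4959  r=-3.3359  x^+=0.5010  v^+=0.3092  a^+=0.6117

resid = -3.3359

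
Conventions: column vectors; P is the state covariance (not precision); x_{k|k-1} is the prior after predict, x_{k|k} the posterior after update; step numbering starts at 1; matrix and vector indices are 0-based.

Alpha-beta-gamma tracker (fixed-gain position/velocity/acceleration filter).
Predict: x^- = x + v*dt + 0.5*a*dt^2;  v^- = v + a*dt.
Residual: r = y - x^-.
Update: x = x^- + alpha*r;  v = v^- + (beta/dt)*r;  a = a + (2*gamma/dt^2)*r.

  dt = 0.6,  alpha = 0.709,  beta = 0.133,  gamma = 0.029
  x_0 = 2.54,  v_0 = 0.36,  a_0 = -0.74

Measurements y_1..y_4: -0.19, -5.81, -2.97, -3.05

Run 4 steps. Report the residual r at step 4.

step 1: x_pred=2.6228  r=-2.8128  x^+=0.6285  v^+=-0.7075  a^+=-1.1932
step 2: x_pred=-0.0107  r=-5.7993  x^+=-4.1224  v^+=-2.7089  a^+=-2.1275
step 3: x_pred=-6.1307  r=3.1607  x^+=-3.8898  v^+=-3.2848  a^+=-1.6183
step 4: x_pred=-6.1519  r=3.1019  x^+=-3.9527  v^+=-3.5682  a^+=-1.1185

resid = 3.1019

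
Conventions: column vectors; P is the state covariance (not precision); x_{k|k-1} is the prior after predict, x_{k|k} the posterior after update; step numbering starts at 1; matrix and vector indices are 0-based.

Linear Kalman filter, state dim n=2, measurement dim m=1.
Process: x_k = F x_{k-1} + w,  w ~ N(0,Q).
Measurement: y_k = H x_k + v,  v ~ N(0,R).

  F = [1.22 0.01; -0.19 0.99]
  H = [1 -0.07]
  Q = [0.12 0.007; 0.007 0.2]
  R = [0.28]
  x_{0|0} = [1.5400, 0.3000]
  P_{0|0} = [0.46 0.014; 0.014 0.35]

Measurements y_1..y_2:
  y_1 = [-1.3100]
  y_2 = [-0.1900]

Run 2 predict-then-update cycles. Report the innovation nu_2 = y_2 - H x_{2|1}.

innov = [0.4133]

step 1: x^-=[1.8818, 0.0044]  P^-=[0.8050 -0.0793; -0.0793 0.5544]  S=[1.0989]  K=[0.7377; -0.1075]  nu=[-3.1915]  x^+=[-0.4725, 0.3474]  P^+=[0.2071 0.0078; 0.0078 0.5417]
step 2: x^-=[-0.5729, 0.4337]  P^-=[0.4285 -0.0262; -0.0262 0.7354]  S=[0.7158]  K=[0.6012; -0.1085]  nu=[0.4133]  x^+=[-0.3245, 0.3888]  P^+=[0.1698 0.0205; 0.0205 0.7270]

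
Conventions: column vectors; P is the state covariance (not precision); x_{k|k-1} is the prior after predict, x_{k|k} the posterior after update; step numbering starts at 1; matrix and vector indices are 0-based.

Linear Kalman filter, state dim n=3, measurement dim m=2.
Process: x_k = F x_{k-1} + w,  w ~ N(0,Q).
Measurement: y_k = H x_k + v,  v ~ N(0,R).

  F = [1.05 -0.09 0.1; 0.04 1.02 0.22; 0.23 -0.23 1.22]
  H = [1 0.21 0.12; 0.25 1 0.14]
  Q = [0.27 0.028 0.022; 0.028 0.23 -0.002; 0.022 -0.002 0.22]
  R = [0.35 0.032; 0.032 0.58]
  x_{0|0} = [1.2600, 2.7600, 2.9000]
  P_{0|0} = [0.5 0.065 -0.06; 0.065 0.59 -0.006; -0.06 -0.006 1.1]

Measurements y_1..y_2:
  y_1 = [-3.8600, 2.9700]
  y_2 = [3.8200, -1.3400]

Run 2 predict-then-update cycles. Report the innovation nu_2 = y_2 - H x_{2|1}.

step 1: x^-=[1.3646, 3.5036, 3.1930]  P^-=[0.8123 0.0738 0.1947; 0.0738 0.8994 0.1610; 0.1947 0.1610 1.8777]  S=[1.3148 0.5903; 0.5903 1.6626]  K=[0.6724 -0.0558; -0.0470 0.5823; 0.2588 0.1923]  nu=[-6.3435, -1.3218]  x^+=[-2.8270, 3.0318, 1.2971]  P^+=[0.2569 -0.0633 -0.0841; -0.0633 0.3651 -0.0929; -0.0841 -0.0929 1.6694]
step 2: x^-=[-3.1115, 3.2647, 0.2349]  P^-=[0.5689 -0.0530 0.2146; -0.0530 0.6427 0.2293; 0.2146 0.2293 2.7493]  S=[1.0276 0.3704; 0.3704 1.3649]  K=[0.5945 -0.0739; -0.0755 0.5052; 0.4437 0.3689]  nu=[6.2177, -3.8597]  x^+=[0.8700, 0.8453, 1.5702]  P^+=[0.2308 -0.0692 -0.0884; -0.0692 0.3168 -0.0633; -0.0884 -0.0633 2.2400]

innov = [6.2177, -3.8597]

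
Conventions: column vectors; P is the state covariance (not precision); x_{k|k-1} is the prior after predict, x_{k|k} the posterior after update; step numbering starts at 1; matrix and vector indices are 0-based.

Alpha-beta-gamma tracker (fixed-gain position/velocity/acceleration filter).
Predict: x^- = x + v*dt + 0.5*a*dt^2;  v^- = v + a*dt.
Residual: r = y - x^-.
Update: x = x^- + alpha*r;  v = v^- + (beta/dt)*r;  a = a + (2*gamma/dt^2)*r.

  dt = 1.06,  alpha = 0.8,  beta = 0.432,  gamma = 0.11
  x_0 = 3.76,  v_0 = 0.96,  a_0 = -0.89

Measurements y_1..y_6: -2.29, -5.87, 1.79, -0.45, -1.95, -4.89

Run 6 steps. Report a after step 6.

a_post = 0.0081

step 1: x_pred=4.2776  r=-6.5676  x^+=-0.9765  v^+=-2.6600  a^+=-2.1759
step 2: x_pred=-5.0185  r=-0.8515  x^+=-5.6997  v^+=-5.3135  a^+=-2.3426
step 3: x_pred=-12.6481  r=14.4381  x^+=-1.0976  v^+=-1.9125  a^+=0.4843
step 4: x_pred=-2.8528  r=2.4028  x^+=-0.9306  v^+=-0.4199  a^+=0.9548
step 5: x_pred=-0.8392  r=-1.1108  x^+=-1.7278  v^+=0.1395  a^+=0.7373
step 6: x_pred=-1.1658  r=-3.7242  x^+=-4.1452  v^+=-0.5968  a^+=0.0081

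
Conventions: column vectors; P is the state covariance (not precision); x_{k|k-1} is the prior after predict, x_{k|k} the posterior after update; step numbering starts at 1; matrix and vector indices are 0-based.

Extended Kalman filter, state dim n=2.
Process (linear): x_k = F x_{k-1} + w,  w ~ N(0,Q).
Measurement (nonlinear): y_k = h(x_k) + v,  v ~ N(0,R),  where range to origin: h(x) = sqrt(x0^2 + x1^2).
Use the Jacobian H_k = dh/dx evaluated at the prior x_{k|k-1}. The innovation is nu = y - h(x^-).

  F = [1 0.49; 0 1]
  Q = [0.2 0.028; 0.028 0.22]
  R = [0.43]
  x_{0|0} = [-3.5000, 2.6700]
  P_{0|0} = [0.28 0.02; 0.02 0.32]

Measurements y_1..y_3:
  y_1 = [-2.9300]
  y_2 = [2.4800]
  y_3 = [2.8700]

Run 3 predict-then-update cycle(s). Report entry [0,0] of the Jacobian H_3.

H_jac[0,0] = -0.9120

step 1: x^-=[-2.1917, 2.6700]  P^-=[0.5764 0.2048; 0.2048 0.5400]  H_jac=[-0.6345 0.7729]  S=[0.7838]  K=[-0.2647; 0.3667]  nu=[-6.3843]  x^+=[-0.5021, 0.3286]  P^+=[0.5215 0.2809; 0.2809 0.4346]
step 2: x^-=[-0.3410, 0.3286]  P^-=[1.1011 0.5218; 0.5218 0.6546]  H_jac=[-0.7201 0.6939]  S=[0.7947]  K=[-0.5422; 0.0987]  nu=[2.0064]  x^+=[-1.4288, 0.5267]  P^+=[0.8676 0.5643; 0.5643 0.6468]
step 3: x^-=[-1.1708, 0.5267]  P^-=[1.7759 0.9093; 0.9093 0.8668]  H_jac=[-0.9120 0.4103]  S=[1.3725]  K=[-0.9082; -0.3451]  nu=[1.5862]  x^+=[-2.6114, -0.0207]  P^+=[0.6438 0.4791; 0.4791 0.7034]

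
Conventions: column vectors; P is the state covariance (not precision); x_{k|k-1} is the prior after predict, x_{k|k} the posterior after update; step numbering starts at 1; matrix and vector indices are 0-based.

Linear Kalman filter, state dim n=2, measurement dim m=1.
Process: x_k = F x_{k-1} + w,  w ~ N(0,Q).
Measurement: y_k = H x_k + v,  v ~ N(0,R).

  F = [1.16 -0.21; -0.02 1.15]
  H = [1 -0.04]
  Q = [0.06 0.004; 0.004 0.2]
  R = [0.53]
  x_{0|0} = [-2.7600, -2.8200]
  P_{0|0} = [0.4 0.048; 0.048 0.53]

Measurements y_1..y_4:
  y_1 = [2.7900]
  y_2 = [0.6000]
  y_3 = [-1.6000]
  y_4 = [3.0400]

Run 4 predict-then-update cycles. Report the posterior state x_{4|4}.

x_post = [1.7980, -4.9444]

step 1: x^-=[-2.6094, -3.1878]  P^-=[0.5982 -0.0690; -0.0690 0.8989]  S=[1.1352]  K=[0.5294; -0.0925]  nu=[5.2719]  x^+=[0.1816, -3.6754]  P^+=[0.2801 -0.0135; -0.0135 0.8892]
step 2: x^-=[0.9825, -4.2304]  P^-=[0.4826 -0.2352; -0.2352 1.3767]  S=[1.0336]  K=[0.4760; -0.2809]  nu=[-0.5517]  x^+=[0.7199, -4.0754]  P^+=[0.2484 -0.0970; -0.0970 1.2951]
step 3: x^-=[1.6909, -4.7011]  P^-=[0.4986 -0.4444; -0.4444 1.9174]  S=[1.0673]  K=[0.4839; -0.4883]  nu=[-3.4790]  x^+=[0.0075, -3.0025]  P^+=[0.2488 -0.1923; -0.1923 1.6629]
step 4: x^-=[0.6393, -3.4530]  P^-=[0.5617 -0.6606; -0.6606 2.4082]  S=[1.1484]  K=[0.5121; -0.6591]  nu=[2.2626]  x^+=[1.7980, -4.9444]  P^+=[0.2605 -0.2730; -0.2730 1.9092]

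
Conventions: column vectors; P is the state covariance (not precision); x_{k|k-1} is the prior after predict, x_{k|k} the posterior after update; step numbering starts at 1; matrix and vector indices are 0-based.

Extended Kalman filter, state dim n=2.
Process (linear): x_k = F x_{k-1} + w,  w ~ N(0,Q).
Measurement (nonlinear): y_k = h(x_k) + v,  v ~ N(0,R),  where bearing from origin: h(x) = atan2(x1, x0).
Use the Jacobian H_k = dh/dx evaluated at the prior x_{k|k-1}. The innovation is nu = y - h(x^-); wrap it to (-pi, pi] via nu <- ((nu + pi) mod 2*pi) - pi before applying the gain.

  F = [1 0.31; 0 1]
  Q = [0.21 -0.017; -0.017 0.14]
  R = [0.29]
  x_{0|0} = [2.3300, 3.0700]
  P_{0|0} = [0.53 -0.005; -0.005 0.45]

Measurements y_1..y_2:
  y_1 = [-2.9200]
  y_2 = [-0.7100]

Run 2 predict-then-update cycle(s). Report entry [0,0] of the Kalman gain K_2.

K[0,0] = -0.3572

step 1: x^-=[3.2817, 3.0700]  P^-=[0.7801 0.1175; 0.1175 0.5900]  H_jac=[-0.1520 0.1625]  S=[0.3178]  K=[-0.3131; 0.2455]  nu=[2.6111]  x^+=[2.4642, 3.7110]  P^+=[0.7490 0.1419; 0.1419 0.5708]
step 2: x^-=[3.6146, 3.7110]  P^-=[1.1018 0.3019; 0.3019 0.7108]  H_jac=[-0.1383 0.1347]  S=[0.3127]  K=[-0.3572; 0.1727]  nu=[-1.5086]  x^+=[4.1534, 3.4505]  P^+=[1.0619 0.3212; 0.3212 0.7015]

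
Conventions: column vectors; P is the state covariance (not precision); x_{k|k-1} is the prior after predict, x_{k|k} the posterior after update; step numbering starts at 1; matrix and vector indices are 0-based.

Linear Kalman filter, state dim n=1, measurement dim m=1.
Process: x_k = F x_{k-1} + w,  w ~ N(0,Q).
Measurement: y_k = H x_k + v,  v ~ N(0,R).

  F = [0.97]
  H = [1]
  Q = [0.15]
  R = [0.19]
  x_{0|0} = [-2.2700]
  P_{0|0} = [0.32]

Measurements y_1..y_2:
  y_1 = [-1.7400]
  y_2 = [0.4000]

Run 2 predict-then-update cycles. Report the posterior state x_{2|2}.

step 1: x^-=[-2.2019]  P^-=[0.4511]  S=[0.6411]  K=[0.7036]  nu=[0.4619]  x^+=[-1.8769]  P^+=[0.1337]
step 2: x^-=[-1.8206]  P^-=[0.2758]  S=[0.4658]  K=[0.5921]  nu=[2.2206]  x^+=[-0.5058]  P^+=[0.1125]

x_post = [-0.5058]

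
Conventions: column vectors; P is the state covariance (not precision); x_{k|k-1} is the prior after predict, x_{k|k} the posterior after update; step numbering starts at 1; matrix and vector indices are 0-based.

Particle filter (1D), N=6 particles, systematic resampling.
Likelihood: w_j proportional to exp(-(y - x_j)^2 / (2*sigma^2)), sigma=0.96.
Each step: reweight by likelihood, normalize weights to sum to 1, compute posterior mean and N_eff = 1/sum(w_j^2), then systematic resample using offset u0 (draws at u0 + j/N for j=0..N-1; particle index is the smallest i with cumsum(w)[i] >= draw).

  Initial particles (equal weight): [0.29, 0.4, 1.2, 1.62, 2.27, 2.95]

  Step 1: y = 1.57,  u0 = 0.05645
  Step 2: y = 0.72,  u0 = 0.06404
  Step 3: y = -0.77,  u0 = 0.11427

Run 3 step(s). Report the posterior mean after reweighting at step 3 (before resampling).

post_mean = 0.4261

step 1: w=[0.1044, 0.1209, 0.2359, 0.2537, 0.1947, 0.0904]  mean=1.4814  Neff=5.2192  idx=[0, 1, 2, 3, 4, 4]
step 2: w=[0.2307, 0.2413, 0.2251, 0.1644, 0.0693, 0.0693]  mean=1.0143  Neff=5.0321  idx=[0, 0, 1, 2, 3, 4]
step 3: w=[0.3130, 0.3130, 0.2740, 0.0701, 0.0260, 0.0038]  mean=0.4261  Neff=3.6145  idx=[0, 0, 1, 1, 2, 3]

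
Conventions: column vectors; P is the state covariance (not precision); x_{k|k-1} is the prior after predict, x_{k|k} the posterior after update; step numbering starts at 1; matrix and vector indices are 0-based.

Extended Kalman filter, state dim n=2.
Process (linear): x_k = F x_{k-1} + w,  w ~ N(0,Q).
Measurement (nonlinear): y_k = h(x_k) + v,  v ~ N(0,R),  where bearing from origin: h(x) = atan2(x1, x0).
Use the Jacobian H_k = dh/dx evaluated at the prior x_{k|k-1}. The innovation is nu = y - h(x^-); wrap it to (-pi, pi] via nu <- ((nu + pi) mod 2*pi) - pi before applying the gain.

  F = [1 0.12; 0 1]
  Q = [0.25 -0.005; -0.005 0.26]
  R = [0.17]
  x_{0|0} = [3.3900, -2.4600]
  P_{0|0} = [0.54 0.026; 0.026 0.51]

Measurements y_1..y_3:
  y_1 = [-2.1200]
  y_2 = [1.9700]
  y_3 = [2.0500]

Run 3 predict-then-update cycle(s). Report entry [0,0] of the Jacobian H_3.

H_jac[0,0] = 0.0838

step 1: x^-=[3.0948, -2.4600]  P^-=[0.8036 0.0822; 0.0822 0.7700]  H_jac=[0.1574 0.1980]  S=[0.2252]  K=[0.6339; 0.7344]  nu=[-1.4484]  x^+=[2.1767, -3.5237]  P^+=[0.7131 -0.0226; -0.0226 0.6485]
step 2: x^-=[1.7539, -3.5237]  P^-=[0.9670 0.0502; 0.0502 0.9085]  H_jac=[0.2274 0.1132]  S=[0.2343]  K=[0.9631; 0.4878]  nu=[3.0790]  x^+=[4.7194, -2.0218]  P^+=[0.7497 -0.0599; -0.0599 0.8528]
step 3: x^-=[4.4768, -2.0218]  P^-=[0.9976 0.0375; 0.0375 1.1128]  H_jac=[0.0838 0.1855]  S=[0.2165]  K=[0.4183; 0.9682]  nu=[2.4742]  x^+=[5.5116, 0.3738]  P^+=[0.9597 -0.0502; -0.0502 0.9098]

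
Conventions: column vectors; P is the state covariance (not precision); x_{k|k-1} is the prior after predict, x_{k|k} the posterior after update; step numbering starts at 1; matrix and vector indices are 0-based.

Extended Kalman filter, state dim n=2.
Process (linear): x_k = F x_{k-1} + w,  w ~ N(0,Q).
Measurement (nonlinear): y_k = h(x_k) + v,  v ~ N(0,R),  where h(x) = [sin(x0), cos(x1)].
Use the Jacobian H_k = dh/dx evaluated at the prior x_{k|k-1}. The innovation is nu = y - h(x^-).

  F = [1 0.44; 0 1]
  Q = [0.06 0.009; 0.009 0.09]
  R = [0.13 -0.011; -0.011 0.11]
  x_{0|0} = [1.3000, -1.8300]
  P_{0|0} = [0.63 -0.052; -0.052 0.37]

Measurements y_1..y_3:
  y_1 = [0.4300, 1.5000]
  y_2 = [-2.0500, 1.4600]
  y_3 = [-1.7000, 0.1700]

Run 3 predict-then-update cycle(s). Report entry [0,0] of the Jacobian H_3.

step 1: x^-=[0.4948, -1.8300]  P^-=[0.7159 0.1198; 0.1198 0.4600]  H_jac=[0.8801 0.0000; 0.0000 0.9666]  S=[0.6845 0.0909; 0.0909 0.5398]  K=[0.9124 0.0609; 0.0457 0.8160]  nu=[-0.0449, 1.7563]  x^+=[0.5608, -0.3988]  P^+=[0.1340 -0.0035; -0.0035 0.0923]
step 2: x^-=[0.3853, -0.3988]  P^-=[0.2088 0.0462; 0.0462 0.1823]  H_jac=[0.9267 0.0000; 0.0000 0.3883]  S=[0.3094 0.0056; 0.0056 0.1375]  K=[0.6237 0.1049; 0.1291 0.5097]  nu=[-2.4258, 0.5385]  x^+=[-1.0713, -0.4374]  P^+=[0.0863 0.0121; 0.0121 0.1407]
step 3: x^-=[-1.2637, -0.4374]  P^-=[0.1841 0.0830; 0.0830 0.2307]  H_jac=[0.3023 0.0000; 0.0000 0.4236]  S=[0.1468 -0.0004; -0.0004 0.1514]  K=[0.3796 0.2331; 0.1725 0.6460]  nu=[-0.7468, -0.7358]  x^+=[-1.7188, -1.0416]  P^+=[0.1548 0.0507; 0.0507 0.1633]

H_jac[0,0] = 0.3023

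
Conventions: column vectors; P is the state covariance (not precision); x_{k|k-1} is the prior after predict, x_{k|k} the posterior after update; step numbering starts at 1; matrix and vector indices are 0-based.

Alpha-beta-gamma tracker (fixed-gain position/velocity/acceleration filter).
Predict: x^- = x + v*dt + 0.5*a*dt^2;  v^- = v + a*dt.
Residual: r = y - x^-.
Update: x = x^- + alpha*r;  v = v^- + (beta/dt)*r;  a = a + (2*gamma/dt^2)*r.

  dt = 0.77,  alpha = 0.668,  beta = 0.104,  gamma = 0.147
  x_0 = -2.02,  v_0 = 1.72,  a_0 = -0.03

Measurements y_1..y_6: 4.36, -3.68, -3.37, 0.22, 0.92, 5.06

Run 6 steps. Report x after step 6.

x_post = 2.2576

step 1: x_pred=-0.7045  r=5.0645  x^+=2.6786  v^+=2.3809  a^+=2.4813
step 2: x_pred=5.2475  r=-8.9275  x^+=-0.7161  v^+=3.0858  a^+=-1.9455
step 3: x_pred=1.0832  r=-4.4532  x^+=-1.8915  v^+=0.9862  a^+=-4.1537
step 4: x_pred=-2.3635  r=2.5835  x^+=-0.6377  v^+=-1.8632  a^+=-2.8727
step 5: x_pred=-2.9240  r=3.8440  x^+=-0.3562  v^+=-3.5560  a^+=-0.9665
step 6: x_pred=-3.3808  r=8.4408  x^+=2.2576  v^+=-3.1601  a^+=3.2190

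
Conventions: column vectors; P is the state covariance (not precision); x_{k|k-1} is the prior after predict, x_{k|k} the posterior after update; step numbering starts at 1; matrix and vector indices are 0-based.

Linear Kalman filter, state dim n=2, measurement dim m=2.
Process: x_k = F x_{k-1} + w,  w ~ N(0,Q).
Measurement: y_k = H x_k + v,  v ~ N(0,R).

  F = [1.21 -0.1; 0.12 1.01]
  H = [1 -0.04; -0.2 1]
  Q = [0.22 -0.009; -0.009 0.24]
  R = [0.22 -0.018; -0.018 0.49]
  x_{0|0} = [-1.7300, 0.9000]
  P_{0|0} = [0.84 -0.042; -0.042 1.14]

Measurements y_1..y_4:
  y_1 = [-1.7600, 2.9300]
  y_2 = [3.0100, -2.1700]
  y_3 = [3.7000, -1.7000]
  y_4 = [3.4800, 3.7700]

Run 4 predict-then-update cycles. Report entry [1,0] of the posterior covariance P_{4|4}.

step 1: x^-=[-2.1833, 0.7014]  P^-=[1.4714 -0.0530; -0.0530 1.4048]  S=[1.6979 -0.4219; -0.4219 1.9749]  K=[0.8704 0.0101; 0.1202 0.7424]  nu=[0.4514, 1.7919]  x^+=[-1.7724, 2.0859]  P^+=[0.1924 0.0278; 0.0278 0.3672]
step 2: x^-=[-2.3532, 1.8941]  P^-=[0.4987 0.0154; 0.0154 0.6240]  S=[0.7184 -0.1271; -0.1271 1.1278]  K=[0.6939 0.0035; 0.0859 0.5603]  nu=[5.4389, -4.5348]  x^+=[1.4049, -0.1794]  P^+=[0.1534 0.0199; 0.0199 0.2770]
step 3: x^-=[1.7179, -0.0126]  P^-=[0.4425 0.0094; 0.0094 0.5296]  S=[0.6626 -0.1182; -0.1182 1.0335]  K=[0.6672 -0.0002; 0.0748 0.5191]  nu=[1.9816, -1.3438]  x^+=[3.0404, -0.5620]  P^+=[0.1475 0.0174; 0.0174 0.2565]
step 4: x^-=[3.7351, -0.2027]  P^-=[0.4343 0.0075; 0.0075 0.5080]  S=[0.6545 -0.1176; -0.1176 1.0124]  K=[0.6628 -0.0014; 0.0718 0.5087]  nu=[-0.2632, 4.7198]  x^+=[3.5542, 2.1791]  P^+=[0.1465 0.0167; 0.0167 0.2513]

P_post[1,0] = 0.0167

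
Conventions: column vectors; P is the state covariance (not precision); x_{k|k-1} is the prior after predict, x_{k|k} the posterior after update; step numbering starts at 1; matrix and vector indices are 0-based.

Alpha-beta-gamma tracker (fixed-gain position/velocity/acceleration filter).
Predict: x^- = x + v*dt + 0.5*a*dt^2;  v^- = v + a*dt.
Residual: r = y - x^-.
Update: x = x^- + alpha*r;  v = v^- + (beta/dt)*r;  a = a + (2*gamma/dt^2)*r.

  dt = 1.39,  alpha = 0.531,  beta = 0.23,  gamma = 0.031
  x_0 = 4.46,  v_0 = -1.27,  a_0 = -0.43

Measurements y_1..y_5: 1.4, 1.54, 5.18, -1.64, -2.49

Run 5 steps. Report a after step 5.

step 1: x_pred=2.2793  r=-0.8793  x^+=1.8124  v^+=-2.0132  a^+=-0.4582
step 2: x_pred=-1.4286  r=2.9686  x^+=0.1477  v^+=-2.1589  a^+=-0.3630
step 3: x_pred=-3.2038  r=8.3838  x^+=1.2480  v^+=-1.2762  a^+=-0.0939
step 4: x_pred=-0.6166  r=-1.0234  x^+=-1.1600  v^+=-1.5761  a^+=-0.1268
step 5: x_pred=-3.4732  r=0.9832  x^+=-2.9511  v^+=-1.5896  a^+=-0.0952

a_post = -0.0952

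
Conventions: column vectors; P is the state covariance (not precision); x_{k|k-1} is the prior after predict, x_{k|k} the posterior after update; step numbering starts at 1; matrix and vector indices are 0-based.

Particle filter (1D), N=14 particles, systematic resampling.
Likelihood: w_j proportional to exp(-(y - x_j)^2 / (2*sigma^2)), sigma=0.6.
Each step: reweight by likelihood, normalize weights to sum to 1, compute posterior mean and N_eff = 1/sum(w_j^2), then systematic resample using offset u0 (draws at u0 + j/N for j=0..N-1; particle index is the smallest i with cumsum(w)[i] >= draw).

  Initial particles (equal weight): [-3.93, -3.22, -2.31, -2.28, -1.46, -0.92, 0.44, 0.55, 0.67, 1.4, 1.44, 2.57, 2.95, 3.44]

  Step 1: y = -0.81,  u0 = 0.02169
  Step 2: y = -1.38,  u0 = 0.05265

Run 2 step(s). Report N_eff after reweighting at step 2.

step 1: w=[0.0000, 0.0002, 0.0234, 0.0265, 0.2968, 0.5247, 0.0609, 0.0409, 0.0255, 0.0006, 0.0005, 0.0000, 0.0000, 0.0000]  mean=-0.9633  Neff=2.6976  idx=[2, 4, 4, 4, 4, 5, 5, 5, 5, 5, 5, 5, 6, 7]
step 2: w=[0.0317, 0.1043, 0.1043, 0.1043, 0.1043, 0.0785, 0.0785, 0.0785, 0.0785, 0.0785, 0.0785, 0.0785, 0.0011, 0.0006]  mean=-1.1871  Neff=11.4077  idx=[1, 1, 2, 3, 3, 4, 5, 6, 7, 8, 9, 9, 10, 11]

N_eff = 11.4077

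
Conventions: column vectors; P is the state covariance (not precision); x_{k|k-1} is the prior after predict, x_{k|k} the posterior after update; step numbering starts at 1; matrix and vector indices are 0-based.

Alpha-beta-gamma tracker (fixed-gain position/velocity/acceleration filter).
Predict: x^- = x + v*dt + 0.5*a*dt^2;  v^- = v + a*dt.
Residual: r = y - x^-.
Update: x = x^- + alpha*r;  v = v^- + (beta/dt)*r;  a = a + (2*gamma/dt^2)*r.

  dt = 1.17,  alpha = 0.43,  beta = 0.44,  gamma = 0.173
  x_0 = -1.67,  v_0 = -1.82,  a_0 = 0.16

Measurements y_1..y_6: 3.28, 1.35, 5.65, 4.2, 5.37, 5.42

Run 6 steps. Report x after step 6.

x_post = 6.8511

step 1: x_pred=-3.6899  r=6.9699  x^+=-0.6928  v^+=0.9884  a^+=1.9217
step 2: x_pred=1.7788  r=-0.4288  x^+=1.5944  v^+=3.0755  a^+=1.8133
step 3: x_pred=6.4338  r=-0.7838  x^+=6.0968  v^+=4.9022  a^+=1.6152
step 4: x_pred=12.9379  r=-8.7379  x^+=9.1806  v^+=3.5059  a^+=-0.5934
step 5: x_pred=12.8764  r=-7.5064  x^+=9.6487  v^+=-0.0113  a^+=-2.4907
step 6: x_pred=7.9307  r=-2.5107  x^+=6.8511  v^+=-3.8696  a^+=-3.1253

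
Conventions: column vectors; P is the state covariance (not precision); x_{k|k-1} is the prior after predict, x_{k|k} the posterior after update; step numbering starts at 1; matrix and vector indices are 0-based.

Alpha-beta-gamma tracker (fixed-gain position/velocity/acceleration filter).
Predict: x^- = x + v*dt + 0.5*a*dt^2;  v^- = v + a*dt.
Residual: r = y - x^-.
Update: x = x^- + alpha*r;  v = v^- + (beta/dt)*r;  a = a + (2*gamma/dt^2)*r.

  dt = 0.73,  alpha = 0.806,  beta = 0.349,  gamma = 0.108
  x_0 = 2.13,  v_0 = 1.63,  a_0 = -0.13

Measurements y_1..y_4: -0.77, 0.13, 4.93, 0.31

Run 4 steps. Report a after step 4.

a_post = -0.5761

step 1: x_pred=3.2853  r=-4.0553  x^+=0.0167  v^+=-0.4036  a^+=-1.7737
step 2: x_pred=-0.7505  r=0.8805  x^+=-0.0408  v^+=-1.2775  a^+=-1.4168
step 3: x_pred=-1.3509  r=6.2809  x^+=3.7115  v^+=0.6910  a^+=1.1290
step 4: x_pred=4.5168  r=-4.2068  x^+=1.1261  v^+=-0.4960  a^+=-0.5761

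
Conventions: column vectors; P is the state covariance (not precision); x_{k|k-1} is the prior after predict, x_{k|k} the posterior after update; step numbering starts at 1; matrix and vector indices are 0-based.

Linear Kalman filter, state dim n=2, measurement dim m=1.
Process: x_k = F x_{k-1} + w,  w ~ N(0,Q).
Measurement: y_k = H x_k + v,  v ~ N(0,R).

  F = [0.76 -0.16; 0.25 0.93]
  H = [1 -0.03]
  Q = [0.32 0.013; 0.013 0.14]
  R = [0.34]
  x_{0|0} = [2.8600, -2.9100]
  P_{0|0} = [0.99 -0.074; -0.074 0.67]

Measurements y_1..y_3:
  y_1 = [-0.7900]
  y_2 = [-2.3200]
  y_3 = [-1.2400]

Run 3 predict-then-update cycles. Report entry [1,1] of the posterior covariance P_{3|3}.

step 1: x^-=[2.6392, -1.9913]  P^-=[0.9270 0.0521; 0.0521 0.7469]  S=[1.2645]  K=[0.7318; 0.0234]  nu=[-3.4889]  x^+=[0.0859, -2.0731]  P^+=[0.2497 0.0304; 0.0304 0.7463]
step 2: x^-=[0.3970, -1.9065]  P^-=[0.4760 -0.0303; -0.0303 0.8152]  S=[0.8185]  K=[0.5826; -0.0670]  nu=[-2.7742]  x^+=[-1.2193, -1.7208]  P^+=[0.1981 0.0016; 0.0016 0.8115]
step 3: x^-=[-0.6513, -1.9051]  P^-=[0.4548 -0.0691; -0.0691 0.8550]  S=[0.7997]  K=[0.5713; -0.1184]  nu=[-0.6458]  x^+=[-1.0203, -1.8287]  P^+=[0.1938 -0.0149; -0.0149 0.8438]

P_post[1,1] = 0.8438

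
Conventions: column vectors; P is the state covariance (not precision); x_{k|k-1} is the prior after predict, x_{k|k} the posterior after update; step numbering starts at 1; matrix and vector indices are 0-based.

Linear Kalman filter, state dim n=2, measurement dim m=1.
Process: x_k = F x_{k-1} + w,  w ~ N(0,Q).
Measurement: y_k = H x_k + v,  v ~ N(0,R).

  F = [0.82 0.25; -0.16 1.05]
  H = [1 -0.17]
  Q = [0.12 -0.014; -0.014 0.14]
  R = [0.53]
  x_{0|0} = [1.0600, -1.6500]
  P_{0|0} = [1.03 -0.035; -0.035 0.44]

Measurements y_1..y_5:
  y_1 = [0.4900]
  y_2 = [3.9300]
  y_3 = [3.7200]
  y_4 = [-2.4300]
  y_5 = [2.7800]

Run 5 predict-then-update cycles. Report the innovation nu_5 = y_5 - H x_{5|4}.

innov = [3.6209]

step 1: x^-=[0.4567, -1.9021]  P^-=[0.8257 -0.0624; -0.0624 0.6632]  S=[1.3961]  K=[0.5990; -0.1254]  nu=[-0.2901]  x^+=[0.2829, -1.8657]  P^+=[0.3247 0.0425; 0.0425 0.6413]
step 2: x^-=[-0.2344, -2.0043]  P^-=[0.3959 0.1466; 0.1466 0.8410]  S=[0.9003]  K=[0.4120; 0.0041]  nu=[3.8237]  x^+=[1.3410, -1.9887]  P^+=[0.2430 0.1451; 0.1451 0.8410]
step 3: x^-=[0.6024, -2.3027]  P^-=[0.3955 0.2940; 0.2940 1.0247]  S=[0.8551]  K=[0.4040; 0.1401]  nu=[2.7261]  x^+=[1.7039, -1.9206]  P^+=[0.2559 0.2456; 0.2456 1.0079]
step 4: x^-=[0.9170, -2.2893]  P^-=[0.4558 0.4186; 0.4186 1.1752]  S=[0.8774]  K=[0.4383; 0.2494]  nu=[-3.7362]  x^+=[-0.7207, -3.2212]  P^+=[0.2872 0.3227; 0.3227 1.1206]
step 5: x^-=[-1.3963, -3.2670]  P^-=[0.5154 0.5074; 0.5074 1.2744]  S=[0.9098]  K=[0.4718; 0.3196]  nu=[3.6209]  x^+=[0.3119, -2.1097]  P^+=[0.3130 0.3702; 0.3702 1.1814]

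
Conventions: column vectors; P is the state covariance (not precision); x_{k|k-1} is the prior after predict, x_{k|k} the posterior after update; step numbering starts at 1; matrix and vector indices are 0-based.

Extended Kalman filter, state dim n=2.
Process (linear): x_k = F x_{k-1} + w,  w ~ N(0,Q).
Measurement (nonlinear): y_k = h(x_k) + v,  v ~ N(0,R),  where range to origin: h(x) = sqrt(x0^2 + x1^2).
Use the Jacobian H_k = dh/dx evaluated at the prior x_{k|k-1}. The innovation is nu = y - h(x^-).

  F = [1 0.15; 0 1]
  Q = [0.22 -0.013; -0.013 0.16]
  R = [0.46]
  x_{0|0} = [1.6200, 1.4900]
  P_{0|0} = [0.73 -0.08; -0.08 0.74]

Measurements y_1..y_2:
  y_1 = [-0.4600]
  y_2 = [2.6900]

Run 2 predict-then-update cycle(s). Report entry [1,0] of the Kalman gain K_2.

K[1,0] = 0.3615

step 1: x^-=[1.8435, 1.4900]  P^-=[0.9426 0.0180; 0.0180 0.9000]  H_jac=[0.7777 0.6286]  S=[1.4034]  K=[0.5305; 0.4131]  nu=[-2.8304]  x^+=[0.3421, 0.3208]  P^+=[0.5478 -0.2895; -0.2895 0.6605]
step 2: x^-=[0.3902, 0.3208]  P^-=[0.6958 -0.2034; -0.2034 0.8205]  H_jac=[0.7725 0.6350]  S=[1.0065]  K=[0.4056; 0.3615]  nu=[2.1848]  x^+=[1.2765, 1.1107]  P^+=[0.5301 -0.3511; -0.3511 0.6890]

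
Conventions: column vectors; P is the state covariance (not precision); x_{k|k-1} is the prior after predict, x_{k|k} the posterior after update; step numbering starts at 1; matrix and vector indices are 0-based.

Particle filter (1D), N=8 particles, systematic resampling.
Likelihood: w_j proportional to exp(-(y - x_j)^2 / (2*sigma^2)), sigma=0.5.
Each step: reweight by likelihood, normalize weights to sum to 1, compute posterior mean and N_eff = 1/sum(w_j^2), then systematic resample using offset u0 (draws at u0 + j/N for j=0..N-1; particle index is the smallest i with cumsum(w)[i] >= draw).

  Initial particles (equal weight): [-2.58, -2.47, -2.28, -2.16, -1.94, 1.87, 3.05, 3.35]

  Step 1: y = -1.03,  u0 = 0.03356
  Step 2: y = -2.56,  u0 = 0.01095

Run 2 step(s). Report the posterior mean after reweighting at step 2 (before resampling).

step 1: w=[0.0243, 0.0470, 0.1305, 0.2311, 0.5671, 0.0000, 0.0000, 0.0000]  mean=-2.0757  Neff=2.5329  idx=[1, 2, 3, 3, 4, 4, 4, 4]
step 2: w=[0.1912, 0.1661, 0.1411, 0.1411, 0.0901, 0.0901, 0.0901, 0.0901]  mean=-2.1599  Neff=7.3275  idx=[0, 0, 1, 2, 3, 3, 5, 6]

post_mean = -2.1599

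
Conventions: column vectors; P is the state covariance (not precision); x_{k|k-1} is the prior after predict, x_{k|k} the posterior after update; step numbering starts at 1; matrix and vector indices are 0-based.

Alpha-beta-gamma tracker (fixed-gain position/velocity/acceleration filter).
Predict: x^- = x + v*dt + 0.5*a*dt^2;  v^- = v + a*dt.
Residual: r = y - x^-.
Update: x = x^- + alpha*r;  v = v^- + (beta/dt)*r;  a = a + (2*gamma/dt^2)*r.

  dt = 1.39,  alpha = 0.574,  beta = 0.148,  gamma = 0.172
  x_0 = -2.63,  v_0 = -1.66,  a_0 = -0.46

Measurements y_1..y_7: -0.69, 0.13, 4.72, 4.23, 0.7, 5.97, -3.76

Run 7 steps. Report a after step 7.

a_post = -5.1177

step 1: x_pred=-5.3818  r=4.6918  x^+=-2.6887  v^+=-1.7998  a^+=0.3753
step 2: x_pred=-4.8279  r=4.9579  x^+=-1.9821  v^+=-0.7502  a^+=1.2581
step 3: x_pred=-1.8095  r=6.5295  x^+=1.9384  v^+=1.6937  a^+=2.4206
step 4: x_pred=6.6311  r=-2.4011  x^+=5.2529  v^+=4.8027  a^+=1.9931
step 5: x_pred=13.8541  r=-13.1541  x^+=6.3036  v^+=6.1725  a^+=-0.3489
step 6: x_pred=14.5464  r=-8.5764  x^+=9.6236  v^+=4.7744  a^+=-1.8759
step 7: x_pred=14.4477  r=-18.2077  x^+=3.9965  v^+=0.2282  a^+=-5.1177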